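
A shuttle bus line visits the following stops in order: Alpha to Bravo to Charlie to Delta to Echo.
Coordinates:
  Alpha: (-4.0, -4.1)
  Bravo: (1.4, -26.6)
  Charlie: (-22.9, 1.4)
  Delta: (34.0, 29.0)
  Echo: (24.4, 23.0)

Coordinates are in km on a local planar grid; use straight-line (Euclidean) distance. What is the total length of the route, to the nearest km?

135 km

Leg distances:
Alpha→Bravo: 23.1 km  (cumulative 23.1 km)
Bravo→Charlie: 37.1 km  (cumulative 60.2 km)
Charlie→Delta: 63.2 km  (cumulative 123.5 km)
Delta→Echo: 11.3 km  (cumulative 134.8 km)
Total route length ≈ 135 km.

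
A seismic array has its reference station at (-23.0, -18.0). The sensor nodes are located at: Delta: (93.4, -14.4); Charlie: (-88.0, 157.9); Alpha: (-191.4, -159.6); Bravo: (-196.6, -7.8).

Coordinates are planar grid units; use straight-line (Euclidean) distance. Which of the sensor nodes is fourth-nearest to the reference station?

Alpha

Distances from the reference station ((-23.0, -18.0)):
Delta: 116.5
Bravo: 173.9
Charlie: 187.5
Alpha: 220.0
The fourth-nearest is Alpha at 220.0.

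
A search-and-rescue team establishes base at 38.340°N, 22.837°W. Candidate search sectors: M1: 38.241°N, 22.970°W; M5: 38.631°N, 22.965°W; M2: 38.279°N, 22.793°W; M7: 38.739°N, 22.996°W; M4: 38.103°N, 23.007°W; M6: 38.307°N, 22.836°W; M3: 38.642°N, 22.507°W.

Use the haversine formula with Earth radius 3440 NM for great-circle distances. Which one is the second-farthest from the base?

M3

Distances from the base (38.340°N, 22.837°W):
M7: 25.1 NM
M3: 23.9 NM
M5: 18.5 NM
M4: 16.3 NM
M1: 8.6 NM
M2: 4.2 NM
M6: 2.0 NM
The second-farthest is M3 at 23.9 NM.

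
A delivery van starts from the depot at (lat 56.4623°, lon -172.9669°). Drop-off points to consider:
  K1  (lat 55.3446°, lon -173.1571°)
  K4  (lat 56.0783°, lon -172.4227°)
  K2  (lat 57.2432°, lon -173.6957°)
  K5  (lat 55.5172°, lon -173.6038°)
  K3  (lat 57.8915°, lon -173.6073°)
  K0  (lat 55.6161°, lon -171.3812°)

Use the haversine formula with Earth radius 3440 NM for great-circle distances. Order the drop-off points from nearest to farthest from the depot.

Computing each great-circle distance from (lat 56.4623°, lon -172.9669°):
K4 (lat 56.0783°, lon -172.4227°): 29.3 NM
K2 (lat 57.2432°, lon -173.6957°): 52.6 NM
K5 (lat 55.5172°, lon -173.6038°): 60.6 NM
K1 (lat 55.3446°, lon -173.1571°): 67.4 NM
K0 (lat 55.6161°, lon -171.3812°): 73.5 NM
K3 (lat 57.8915°, lon -173.6073°): 88.3 NM

K4, K2, K5, K1, K0, K3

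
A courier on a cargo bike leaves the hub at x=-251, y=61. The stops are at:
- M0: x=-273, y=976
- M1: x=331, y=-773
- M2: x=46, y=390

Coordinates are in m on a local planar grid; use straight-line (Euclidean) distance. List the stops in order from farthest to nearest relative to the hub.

Computing each straight-line distance from x=-251, y=61:
M1 x=331, y=-773: 1017.0 m
M0 x=-273, y=976: 915.3 m
M2 x=46, y=390: 443.2 m

M1, M0, M2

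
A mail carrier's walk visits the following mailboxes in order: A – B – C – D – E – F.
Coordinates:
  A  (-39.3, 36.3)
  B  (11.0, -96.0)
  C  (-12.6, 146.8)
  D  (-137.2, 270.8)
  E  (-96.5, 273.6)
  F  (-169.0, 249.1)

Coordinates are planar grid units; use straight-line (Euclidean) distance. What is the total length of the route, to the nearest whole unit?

679

Leg distances:
A→B: 141.5  (cumulative 141.5)
B→C: 243.9  (cumulative 385.5)
C→D: 175.8  (cumulative 561.3)
D→E: 40.8  (cumulative 602.1)
E→F: 76.5  (cumulative 678.6)
Total route length ≈ 679.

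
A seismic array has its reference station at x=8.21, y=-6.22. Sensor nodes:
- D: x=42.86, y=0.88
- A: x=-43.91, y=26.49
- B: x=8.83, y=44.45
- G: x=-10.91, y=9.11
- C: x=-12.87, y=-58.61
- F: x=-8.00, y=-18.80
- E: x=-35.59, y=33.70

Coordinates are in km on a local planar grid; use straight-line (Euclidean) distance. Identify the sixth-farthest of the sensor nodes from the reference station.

Distance to each, sorted:
A: 61.5 km
E: 59.3 km
C: 56.5 km
B: 50.7 km
D: 35.4 km
G: 24.5 km
F: 20.5 km
The sixth-farthest is G at 24.5 km.

G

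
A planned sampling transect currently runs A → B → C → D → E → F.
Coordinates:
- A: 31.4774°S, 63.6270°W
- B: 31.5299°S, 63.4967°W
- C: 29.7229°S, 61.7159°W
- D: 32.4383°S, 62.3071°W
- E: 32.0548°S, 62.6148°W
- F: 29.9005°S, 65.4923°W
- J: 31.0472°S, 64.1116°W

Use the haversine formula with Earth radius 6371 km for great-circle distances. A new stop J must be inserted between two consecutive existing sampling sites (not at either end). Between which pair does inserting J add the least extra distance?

Added distance for inserting J between each consecutive pair:
A–B: 132.1 km
B–C: 88.8 km
C–D: 196.1 km
D–E: 359.5 km
E–F: 0.3 km
Smallest added distance is 0.3 km, inserting between E and F.

between E and F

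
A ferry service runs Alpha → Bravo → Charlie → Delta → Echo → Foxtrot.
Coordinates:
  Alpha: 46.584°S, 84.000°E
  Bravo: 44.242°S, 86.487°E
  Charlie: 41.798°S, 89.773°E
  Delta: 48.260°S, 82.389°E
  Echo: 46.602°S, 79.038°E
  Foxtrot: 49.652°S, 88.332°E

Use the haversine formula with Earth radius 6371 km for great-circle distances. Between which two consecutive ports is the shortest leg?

Delta–Echo

Leg distances:
Alpha→Bravo: 324.8 km
Bravo→Charlie: 381.0 km
Charlie→Delta: 922.7 km
Delta→Echo: 312.2 km
Echo→Foxtrot: 767.9 km
The shortest leg is Delta–Echo at 312.2 km.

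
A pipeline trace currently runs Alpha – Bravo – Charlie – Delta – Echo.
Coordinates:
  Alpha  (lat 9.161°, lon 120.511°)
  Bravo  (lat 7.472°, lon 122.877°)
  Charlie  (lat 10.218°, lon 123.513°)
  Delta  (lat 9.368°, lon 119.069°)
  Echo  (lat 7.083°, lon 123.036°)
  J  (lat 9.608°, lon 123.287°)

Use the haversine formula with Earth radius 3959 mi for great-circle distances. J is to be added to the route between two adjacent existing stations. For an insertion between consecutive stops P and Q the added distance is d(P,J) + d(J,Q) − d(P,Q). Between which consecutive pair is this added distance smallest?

between Bravo and Charlie

Added distance for inserting J between each consecutive pair:
Alpha–Bravo: 142.5 mi
Bravo–Charlie: 0.5 mi
Charlie–Delta: 24.6 mi
Delta–Echo: 149.4 mi
Smallest added distance is 0.5 mi, inserting between Bravo and Charlie.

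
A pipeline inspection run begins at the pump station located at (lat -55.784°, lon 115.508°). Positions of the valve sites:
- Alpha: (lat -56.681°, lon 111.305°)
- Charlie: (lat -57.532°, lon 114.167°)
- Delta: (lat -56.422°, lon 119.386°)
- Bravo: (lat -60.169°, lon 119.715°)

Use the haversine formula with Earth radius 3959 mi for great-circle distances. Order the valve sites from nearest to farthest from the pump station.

Charlie, Delta, Alpha, Bravo

Distance from the pump station at (lat -55.784°, lon 115.508°) to each:
Charlie (lat -57.532°, lon 114.167°): 131.1 mi
Delta (lat -56.422°, lon 119.386°): 155.8 mi
Alpha (lat -56.681°, lon 111.305°): 172.9 mi
Bravo (lat -60.169°, lon 119.715°): 339.8 mi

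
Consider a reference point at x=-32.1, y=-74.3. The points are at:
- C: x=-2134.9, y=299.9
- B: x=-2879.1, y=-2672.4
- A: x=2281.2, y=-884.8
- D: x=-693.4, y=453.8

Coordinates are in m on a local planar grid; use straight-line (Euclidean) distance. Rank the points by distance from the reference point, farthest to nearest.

B, A, C, D

Distance from the reference point at x=-32.1, y=-74.3 to each:
B x=-2879.1, y=-2672.4: 3854.3 m
A x=2281.2, y=-884.8: 2451.2 m
C x=-2134.9, y=299.9: 2135.8 m
D x=-693.4, y=453.8: 846.3 m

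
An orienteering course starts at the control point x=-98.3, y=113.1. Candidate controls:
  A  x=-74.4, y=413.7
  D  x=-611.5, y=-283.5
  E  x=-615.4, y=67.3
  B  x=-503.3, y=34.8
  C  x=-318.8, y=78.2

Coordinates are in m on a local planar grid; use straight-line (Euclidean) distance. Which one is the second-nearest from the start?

Distance to each, sorted:
C: 223.2 m
A: 301.5 m
B: 412.5 m
E: 519.1 m
D: 648.6 m
The second-nearest is A at 301.5 m.

A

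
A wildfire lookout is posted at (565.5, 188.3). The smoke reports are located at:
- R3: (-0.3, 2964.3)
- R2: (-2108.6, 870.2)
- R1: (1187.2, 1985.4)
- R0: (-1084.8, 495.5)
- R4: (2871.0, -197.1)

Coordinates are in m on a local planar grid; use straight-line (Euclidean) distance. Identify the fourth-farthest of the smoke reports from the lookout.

R1

Distances from the lookout ((565.5, 188.3)):
R3: 2833.1 m
R2: 2759.7 m
R4: 2337.5 m
R1: 1901.6 m
R0: 1678.6 m
The fourth-farthest is R1 at 1901.6 m.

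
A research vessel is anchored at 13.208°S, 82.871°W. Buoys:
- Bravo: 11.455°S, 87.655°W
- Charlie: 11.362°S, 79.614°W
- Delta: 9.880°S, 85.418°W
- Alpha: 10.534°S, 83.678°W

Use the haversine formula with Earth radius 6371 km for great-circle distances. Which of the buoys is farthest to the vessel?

Distance to each, sorted:
Bravo: 555.0 km
Delta: 462.5 km
Charlie: 409.1 km
Alpha: 310.0 km
The farthest is Bravo at 555.0 km.

Bravo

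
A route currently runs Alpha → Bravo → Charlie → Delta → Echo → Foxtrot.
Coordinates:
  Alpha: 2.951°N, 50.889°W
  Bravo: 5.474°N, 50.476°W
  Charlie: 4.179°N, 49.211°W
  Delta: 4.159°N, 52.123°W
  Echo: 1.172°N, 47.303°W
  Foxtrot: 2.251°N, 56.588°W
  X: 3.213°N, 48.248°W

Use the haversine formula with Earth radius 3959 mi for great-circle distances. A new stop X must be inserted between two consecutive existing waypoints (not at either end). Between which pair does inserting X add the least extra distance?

between Delta and Echo

Added distance for inserting X between each consecutive pair:
Alpha–Bravo: 225.5 mi
Bravo–Charlie: 188.3 mi
Charlie–Delta: 168.5 mi
Delta–Echo: 39.0 mi
Echo–Foxtrot: 89.2 mi
Smallest added distance is 39.0 mi, inserting between Delta and Echo.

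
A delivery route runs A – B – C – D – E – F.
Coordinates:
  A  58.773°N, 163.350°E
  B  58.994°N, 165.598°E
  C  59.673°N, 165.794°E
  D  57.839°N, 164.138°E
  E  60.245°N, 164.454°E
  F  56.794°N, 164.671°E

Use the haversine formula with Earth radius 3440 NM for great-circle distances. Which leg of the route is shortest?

B–C

Leg distances:
A→B: 71.0 NM
B→C: 41.2 NM
C→D: 121.6 NM
D→E: 144.8 NM
E→F: 207.3 NM
The shortest leg is B–C at 41.2 NM.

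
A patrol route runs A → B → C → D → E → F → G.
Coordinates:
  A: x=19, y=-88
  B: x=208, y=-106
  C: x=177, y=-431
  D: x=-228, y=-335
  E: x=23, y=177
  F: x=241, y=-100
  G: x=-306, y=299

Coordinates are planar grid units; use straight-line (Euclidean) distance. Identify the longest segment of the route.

Leg distances:
A→B: 189.9
B→C: 326.5
C→D: 416.2
D→E: 570.2
E→F: 352.5
F→G: 677.1
The longest leg is F–G at 677.1.

F–G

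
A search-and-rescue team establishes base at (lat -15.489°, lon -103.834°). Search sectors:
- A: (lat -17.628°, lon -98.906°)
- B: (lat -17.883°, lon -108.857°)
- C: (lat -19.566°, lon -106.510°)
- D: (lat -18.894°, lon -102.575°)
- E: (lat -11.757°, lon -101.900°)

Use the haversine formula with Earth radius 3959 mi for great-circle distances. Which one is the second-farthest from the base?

Distance to each, sorted:
B: 371.3 mi
A: 358.3 mi
C: 332.3 mi
E: 288.7 mi
D: 249.5 mi
The second-farthest is A at 358.3 mi.

A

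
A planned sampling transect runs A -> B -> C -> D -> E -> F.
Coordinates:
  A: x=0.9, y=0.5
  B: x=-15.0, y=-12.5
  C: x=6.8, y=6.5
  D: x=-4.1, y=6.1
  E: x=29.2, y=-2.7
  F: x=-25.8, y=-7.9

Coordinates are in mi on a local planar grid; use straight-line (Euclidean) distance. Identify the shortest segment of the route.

Leg distances:
A→B: 20.5 mi
B→C: 28.9 mi
C→D: 10.9 mi
D→E: 34.4 mi
E→F: 55.2 mi
The shortest leg is C–D at 10.9 mi.

C–D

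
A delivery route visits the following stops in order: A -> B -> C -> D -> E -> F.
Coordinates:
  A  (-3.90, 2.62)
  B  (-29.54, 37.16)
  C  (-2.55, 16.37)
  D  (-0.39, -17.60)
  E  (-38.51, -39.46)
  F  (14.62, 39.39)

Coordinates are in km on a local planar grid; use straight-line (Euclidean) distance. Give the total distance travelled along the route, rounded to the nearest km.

250 km

Leg distances:
A→B: 43.0 km  (cumulative 43.0 km)
B→C: 34.1 km  (cumulative 77.1 km)
C→D: 34.0 km  (cumulative 111.1 km)
D→E: 43.9 km  (cumulative 155.1 km)
E→F: 95.1 km  (cumulative 250.1 km)
Total route length ≈ 250 km.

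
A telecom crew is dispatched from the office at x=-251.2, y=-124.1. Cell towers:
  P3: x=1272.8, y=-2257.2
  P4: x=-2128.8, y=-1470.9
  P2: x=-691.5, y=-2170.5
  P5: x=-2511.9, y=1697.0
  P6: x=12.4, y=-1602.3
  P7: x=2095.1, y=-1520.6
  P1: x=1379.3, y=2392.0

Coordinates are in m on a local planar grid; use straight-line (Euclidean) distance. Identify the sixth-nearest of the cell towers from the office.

P5

Distances from the office (x=-251.2, y=-124.1):
P6: 1501.5 m
P2: 2093.2 m
P4: 2310.7 m
P3: 2621.6 m
P7: 2730.4 m
P5: 2903.0 m
P1: 2998.2 m
The sixth-nearest is P5 at 2903.0 m.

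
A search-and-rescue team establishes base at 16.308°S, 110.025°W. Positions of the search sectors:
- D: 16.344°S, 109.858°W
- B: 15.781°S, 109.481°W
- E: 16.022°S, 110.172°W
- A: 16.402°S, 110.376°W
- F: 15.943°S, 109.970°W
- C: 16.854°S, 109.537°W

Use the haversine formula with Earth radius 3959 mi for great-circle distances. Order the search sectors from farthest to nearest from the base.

B, C, F, A, E, D

Distances from the base:
B 15.781°S, 109.481°W: 51.3 mi
C 16.854°S, 109.537°W: 49.7 mi
F 15.943°S, 109.970°W: 25.5 mi
A 16.402°S, 110.376°W: 24.2 mi
E 16.022°S, 110.172°W: 22.0 mi
D 16.344°S, 109.858°W: 11.3 mi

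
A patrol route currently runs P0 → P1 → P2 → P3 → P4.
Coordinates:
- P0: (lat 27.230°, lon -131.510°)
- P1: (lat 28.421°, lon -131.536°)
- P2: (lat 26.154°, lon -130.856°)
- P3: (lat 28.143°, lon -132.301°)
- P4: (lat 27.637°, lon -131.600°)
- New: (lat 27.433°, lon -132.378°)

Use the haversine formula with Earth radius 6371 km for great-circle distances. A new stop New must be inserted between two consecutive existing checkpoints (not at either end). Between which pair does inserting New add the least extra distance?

between P2 and P3

Added distance for inserting New between each consecutive pair:
P0–P1: 93.7 km
P1–P2: 84.1 km
P2–P3: 23.4 km
P3–P4: 70.4 km
Smallest added distance is 23.4 km, inserting between P2 and P3.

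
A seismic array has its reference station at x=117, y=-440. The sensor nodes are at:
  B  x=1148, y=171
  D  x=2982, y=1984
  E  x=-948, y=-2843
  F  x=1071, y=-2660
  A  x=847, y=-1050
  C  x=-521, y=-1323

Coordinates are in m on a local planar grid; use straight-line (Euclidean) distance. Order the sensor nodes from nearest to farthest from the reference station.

Computing each straight-line distance from x=117, y=-440:
A x=847, y=-1050: 951.3 m
C x=-521, y=-1323: 1089.4 m
B x=1148, y=171: 1198.4 m
F x=1071, y=-2660: 2416.3 m
E x=-948, y=-2843: 2628.4 m
D x=2982, y=1984: 3752.9 m

A, C, B, F, E, D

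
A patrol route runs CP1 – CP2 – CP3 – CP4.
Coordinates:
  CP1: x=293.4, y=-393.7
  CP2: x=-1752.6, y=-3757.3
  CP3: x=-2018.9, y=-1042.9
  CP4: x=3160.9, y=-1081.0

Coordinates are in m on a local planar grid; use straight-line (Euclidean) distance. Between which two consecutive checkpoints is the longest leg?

CP3–CP4

Leg distances:
CP1→CP2: 3937.0 m
CP2→CP3: 2727.4 m
CP3→CP4: 5179.9 m
The longest leg is CP3–CP4 at 5179.9 m.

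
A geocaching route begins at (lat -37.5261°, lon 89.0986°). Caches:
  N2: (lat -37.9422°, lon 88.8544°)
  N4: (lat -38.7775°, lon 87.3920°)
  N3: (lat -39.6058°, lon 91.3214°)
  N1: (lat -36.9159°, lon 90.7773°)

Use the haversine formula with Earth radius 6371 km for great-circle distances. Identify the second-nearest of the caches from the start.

N1

Distance to each, sorted:
N2: 51.0 km
N1: 163.4 km
N4: 204.0 km
N3: 301.3 km
The second-nearest is N1 at 163.4 km.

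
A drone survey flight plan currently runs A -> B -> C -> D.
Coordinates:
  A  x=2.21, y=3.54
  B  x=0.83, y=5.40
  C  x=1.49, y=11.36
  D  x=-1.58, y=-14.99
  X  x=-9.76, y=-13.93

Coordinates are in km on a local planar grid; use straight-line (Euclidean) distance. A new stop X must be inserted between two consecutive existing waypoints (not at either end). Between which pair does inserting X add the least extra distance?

between C and D

Added distance for inserting X between each consecutive pair:
A–B: 40.9 km
B–C: 43.7 km
C–D: 9.4 km
Smallest added distance is 9.4 km, inserting between C and D.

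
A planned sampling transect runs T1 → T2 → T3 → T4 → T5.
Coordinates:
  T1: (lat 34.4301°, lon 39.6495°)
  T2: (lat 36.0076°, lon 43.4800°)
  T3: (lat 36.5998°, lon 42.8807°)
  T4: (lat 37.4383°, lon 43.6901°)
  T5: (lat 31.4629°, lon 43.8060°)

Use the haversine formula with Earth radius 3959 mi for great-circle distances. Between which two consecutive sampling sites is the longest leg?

T4–T5

Leg distances:
T1→T2: 242.1 mi
T2→T3: 52.8 mi
T3→T4: 73.1 mi
T4→T5: 412.9 mi
The longest leg is T4–T5 at 412.9 mi.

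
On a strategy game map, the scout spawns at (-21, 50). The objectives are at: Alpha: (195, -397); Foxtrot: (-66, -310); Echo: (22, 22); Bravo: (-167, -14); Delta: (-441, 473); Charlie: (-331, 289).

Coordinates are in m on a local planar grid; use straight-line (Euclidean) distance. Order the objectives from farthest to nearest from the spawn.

Delta, Alpha, Charlie, Foxtrot, Bravo, Echo

Distances from the spawn:
Delta (-441, 473): 596.1 m
Alpha (195, -397): 496.5 m
Charlie (-331, 289): 391.4 m
Foxtrot (-66, -310): 362.8 m
Bravo (-167, -14): 159.4 m
Echo (22, 22): 51.3 m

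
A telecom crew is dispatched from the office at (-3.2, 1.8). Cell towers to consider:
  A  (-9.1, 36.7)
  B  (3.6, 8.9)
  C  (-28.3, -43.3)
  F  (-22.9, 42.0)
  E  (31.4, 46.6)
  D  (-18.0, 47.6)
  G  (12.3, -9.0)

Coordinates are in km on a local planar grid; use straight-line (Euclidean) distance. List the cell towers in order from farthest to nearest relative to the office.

E, C, D, F, A, G, B

Distance from the office at (-3.2, 1.8) to each:
E (31.4, 46.6): 56.6 km
C (-28.3, -43.3): 51.6 km
D (-18.0, 47.6): 48.1 km
F (-22.9, 42.0): 44.8 km
A (-9.1, 36.7): 35.4 km
G (12.3, -9.0): 18.9 km
B (3.6, 8.9): 9.8 km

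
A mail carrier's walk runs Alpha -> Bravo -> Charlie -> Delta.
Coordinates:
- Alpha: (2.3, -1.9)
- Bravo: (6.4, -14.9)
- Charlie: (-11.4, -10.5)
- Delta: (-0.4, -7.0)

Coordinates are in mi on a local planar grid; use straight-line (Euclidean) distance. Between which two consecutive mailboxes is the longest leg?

Leg distances:
Alpha→Bravo: 13.6 mi
Bravo→Charlie: 18.3 mi
Charlie→Delta: 11.5 mi
The longest leg is Bravo–Charlie at 18.3 mi.

Bravo–Charlie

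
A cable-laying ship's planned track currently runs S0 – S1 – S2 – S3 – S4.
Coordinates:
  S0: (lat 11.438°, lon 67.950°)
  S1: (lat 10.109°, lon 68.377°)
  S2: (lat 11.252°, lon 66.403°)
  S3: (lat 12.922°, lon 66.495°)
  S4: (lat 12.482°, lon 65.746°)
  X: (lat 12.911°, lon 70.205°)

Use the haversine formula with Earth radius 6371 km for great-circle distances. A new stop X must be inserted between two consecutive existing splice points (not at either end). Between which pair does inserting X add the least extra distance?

Added distance for inserting X between each consecutive pair:
S0–S1: 509.6 km
S1–S2: 572.1 km
S2–S3: 668.8 km
S3–S4: 793.3 km
Smallest added distance is 509.6 km, inserting between S0 and S1.

between S0 and S1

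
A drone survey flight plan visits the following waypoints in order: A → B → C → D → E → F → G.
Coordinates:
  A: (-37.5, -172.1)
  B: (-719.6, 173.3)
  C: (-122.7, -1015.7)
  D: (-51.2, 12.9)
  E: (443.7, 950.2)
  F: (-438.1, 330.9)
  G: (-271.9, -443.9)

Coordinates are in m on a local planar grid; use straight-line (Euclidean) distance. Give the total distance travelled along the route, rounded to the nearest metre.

Leg distances:
A→B: 764.6 m  (cumulative 764.6 m)
B→C: 1330.4 m  (cumulative 2095.0 m)
C→D: 1031.1 m  (cumulative 3126.1 m)
D→E: 1059.9 m  (cumulative 4186.0 m)
E→F: 1077.5 m  (cumulative 5263.5 m)
F→G: 792.4 m  (cumulative 6056.0 m)
Total route length ≈ 6056 m.

6056 m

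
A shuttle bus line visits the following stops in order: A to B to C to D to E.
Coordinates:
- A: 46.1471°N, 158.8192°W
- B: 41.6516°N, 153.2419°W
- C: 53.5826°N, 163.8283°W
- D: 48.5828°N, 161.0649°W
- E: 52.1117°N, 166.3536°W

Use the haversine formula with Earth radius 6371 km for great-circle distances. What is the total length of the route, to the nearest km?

3343 km

Leg distances:
A→B: 670.2 km  (cumulative 670.2 km)
B→C: 1542.1 km  (cumulative 2212.3 km)
C→D: 588.4 km  (cumulative 2800.7 km)
D→E: 542.7 km  (cumulative 3343.4 km)
Total route length ≈ 3343 km.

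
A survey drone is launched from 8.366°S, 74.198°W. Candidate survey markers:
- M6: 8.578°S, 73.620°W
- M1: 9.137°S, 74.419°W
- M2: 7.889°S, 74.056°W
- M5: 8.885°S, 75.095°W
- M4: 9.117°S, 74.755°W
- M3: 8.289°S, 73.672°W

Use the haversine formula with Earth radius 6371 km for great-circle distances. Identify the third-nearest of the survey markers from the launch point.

Distance to each, sorted:
M2: 55.3 km
M3: 58.5 km
M6: 67.8 km
M1: 89.1 km
M4: 103.5 km
M5: 114.3 km
The third-nearest is M6 at 67.8 km.

M6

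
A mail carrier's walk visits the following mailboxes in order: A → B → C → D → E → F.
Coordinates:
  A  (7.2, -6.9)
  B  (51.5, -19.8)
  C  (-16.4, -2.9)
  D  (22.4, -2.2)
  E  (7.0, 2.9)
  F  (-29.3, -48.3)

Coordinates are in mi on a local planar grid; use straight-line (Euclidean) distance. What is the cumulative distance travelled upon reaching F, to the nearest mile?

Leg distances:
A→B: 46.1 mi  (cumulative 46.1 mi)
B→C: 70.0 mi  (cumulative 116.1 mi)
C→D: 38.8 mi  (cumulative 154.9 mi)
D→E: 16.2 mi  (cumulative 171.1 mi)
E→F: 62.8 mi  (cumulative 233.9 mi)
Cumulative distance at F ≈ 234 mi.

234 mi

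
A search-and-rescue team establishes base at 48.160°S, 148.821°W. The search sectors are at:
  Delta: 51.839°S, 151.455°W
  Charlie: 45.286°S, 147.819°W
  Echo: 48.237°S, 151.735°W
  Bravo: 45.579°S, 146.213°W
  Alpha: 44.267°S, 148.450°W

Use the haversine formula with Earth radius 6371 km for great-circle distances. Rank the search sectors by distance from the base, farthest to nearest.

Delta, Alpha, Bravo, Charlie, Echo

Distances from the base:
Delta 51.839°S, 151.455°W: 450.3 km
Alpha 44.267°S, 148.450°W: 433.8 km
Bravo 45.579°S, 146.213°W: 348.8 km
Charlie 45.286°S, 147.819°W: 328.6 km
Echo 48.237°S, 151.735°W: 216.1 km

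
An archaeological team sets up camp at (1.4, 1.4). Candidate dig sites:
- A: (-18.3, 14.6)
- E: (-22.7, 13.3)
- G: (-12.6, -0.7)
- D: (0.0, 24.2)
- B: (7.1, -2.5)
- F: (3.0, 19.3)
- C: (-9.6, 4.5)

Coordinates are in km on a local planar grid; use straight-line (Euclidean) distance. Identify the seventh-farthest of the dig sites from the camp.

B

Distance to each, sorted:
E: 26.9 km
A: 23.7 km
D: 22.8 km
F: 18.0 km
G: 14.2 km
C: 11.4 km
B: 6.9 km
The seventh-farthest is B at 6.9 km.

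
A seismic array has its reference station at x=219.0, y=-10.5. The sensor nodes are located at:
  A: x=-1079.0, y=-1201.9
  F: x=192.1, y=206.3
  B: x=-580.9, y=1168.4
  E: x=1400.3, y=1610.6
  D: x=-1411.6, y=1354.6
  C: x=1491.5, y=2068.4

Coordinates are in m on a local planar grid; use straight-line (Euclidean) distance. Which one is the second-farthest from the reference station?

D

Distances from the reference station (x=219.0, y=-10.5):
C: 2437.4 m
D: 2126.6 m
E: 2005.9 m
A: 1761.9 m
B: 1424.7 m
F: 218.5 m
The second-farthest is D at 2126.6 m.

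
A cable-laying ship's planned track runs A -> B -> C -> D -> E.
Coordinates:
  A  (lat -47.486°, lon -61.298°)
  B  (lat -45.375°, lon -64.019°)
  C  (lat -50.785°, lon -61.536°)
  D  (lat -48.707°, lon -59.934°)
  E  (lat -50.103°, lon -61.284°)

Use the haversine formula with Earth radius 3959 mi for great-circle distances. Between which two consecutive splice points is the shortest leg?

Leg distances:
A→B: 195.1 mi
B→C: 390.9 mi
C→D: 160.4 mi
D→E: 114.0 mi
The shortest leg is D–E at 114.0 mi.

D–E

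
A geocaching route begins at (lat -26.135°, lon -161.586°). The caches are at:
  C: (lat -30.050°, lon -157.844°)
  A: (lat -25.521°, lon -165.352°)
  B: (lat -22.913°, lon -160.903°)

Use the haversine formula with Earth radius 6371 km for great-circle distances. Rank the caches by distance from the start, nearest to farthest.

Computing each great-circle distance from (lat -26.135°, lon -161.586°):
B (lat -22.913°, lon -160.903°): 364.9 km
A (lat -25.521°, lon -165.352°): 383.0 km
C (lat -30.050°, lon -157.844°): 569.3 km

B, A, C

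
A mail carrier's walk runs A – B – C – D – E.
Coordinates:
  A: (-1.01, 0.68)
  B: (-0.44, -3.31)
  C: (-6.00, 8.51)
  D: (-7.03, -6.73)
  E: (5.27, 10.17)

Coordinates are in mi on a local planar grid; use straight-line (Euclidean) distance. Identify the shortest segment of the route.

A–B

Leg distances:
A→B: 4.0 mi
B→C: 13.1 mi
C→D: 15.3 mi
D→E: 20.9 mi
The shortest leg is A–B at 4.0 mi.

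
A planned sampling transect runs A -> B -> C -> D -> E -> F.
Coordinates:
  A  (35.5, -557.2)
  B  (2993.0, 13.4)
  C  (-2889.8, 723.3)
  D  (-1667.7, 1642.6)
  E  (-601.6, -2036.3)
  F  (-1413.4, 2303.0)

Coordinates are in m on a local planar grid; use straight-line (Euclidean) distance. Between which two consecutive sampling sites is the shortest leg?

Leg distances:
A→B: 3012.0 m
B→C: 5925.5 m
C→D: 1529.3 m
D→E: 3830.3 m
E→F: 4414.6 m
The shortest leg is C–D at 1529.3 m.

C–D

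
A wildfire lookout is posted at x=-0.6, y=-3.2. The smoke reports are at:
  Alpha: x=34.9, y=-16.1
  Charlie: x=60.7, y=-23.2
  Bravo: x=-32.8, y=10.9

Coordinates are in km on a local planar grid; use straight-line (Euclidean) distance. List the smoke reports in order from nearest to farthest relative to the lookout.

Distance from the lookout at x=-0.6, y=-3.2 to each:
Bravo x=-32.8, y=10.9: 35.2 km
Alpha x=34.9, y=-16.1: 37.8 km
Charlie x=60.7, y=-23.2: 64.5 km

Bravo, Alpha, Charlie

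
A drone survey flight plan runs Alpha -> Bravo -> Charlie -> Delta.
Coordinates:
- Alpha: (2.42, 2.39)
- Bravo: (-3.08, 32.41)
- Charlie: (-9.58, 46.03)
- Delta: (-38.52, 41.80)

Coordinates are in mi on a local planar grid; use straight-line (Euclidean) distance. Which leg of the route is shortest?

Bravo–Charlie

Leg distances:
Alpha→Bravo: 30.5 mi
Bravo→Charlie: 15.1 mi
Charlie→Delta: 29.2 mi
The shortest leg is Bravo–Charlie at 15.1 mi.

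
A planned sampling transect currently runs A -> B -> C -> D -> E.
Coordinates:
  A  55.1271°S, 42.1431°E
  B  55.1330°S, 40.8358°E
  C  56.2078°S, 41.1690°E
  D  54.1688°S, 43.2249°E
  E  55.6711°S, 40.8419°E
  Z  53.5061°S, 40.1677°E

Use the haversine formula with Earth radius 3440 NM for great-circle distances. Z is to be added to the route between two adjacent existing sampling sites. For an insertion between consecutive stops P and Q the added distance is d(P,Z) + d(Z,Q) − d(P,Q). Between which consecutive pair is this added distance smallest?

Added distance for inserting Z between each consecutive pair:
A–B: 175.0 NM
B–C: 200.8 NM
C–D: 140.0 NM
D–E: 125.4 NM
Smallest added distance is 125.4 NM, inserting between D and E.

between D and E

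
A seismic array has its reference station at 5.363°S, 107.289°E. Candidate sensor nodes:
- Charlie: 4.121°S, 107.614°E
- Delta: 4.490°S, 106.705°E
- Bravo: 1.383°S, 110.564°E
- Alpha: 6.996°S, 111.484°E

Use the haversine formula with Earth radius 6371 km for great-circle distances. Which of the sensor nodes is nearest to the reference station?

Distances from the reference station (5.363°S, 107.289°E):
Delta: 116.7 km
Charlie: 142.7 km
Alpha: 498.0 km
Bravo: 572.7 km
The nearest is Delta at 116.7 km.

Delta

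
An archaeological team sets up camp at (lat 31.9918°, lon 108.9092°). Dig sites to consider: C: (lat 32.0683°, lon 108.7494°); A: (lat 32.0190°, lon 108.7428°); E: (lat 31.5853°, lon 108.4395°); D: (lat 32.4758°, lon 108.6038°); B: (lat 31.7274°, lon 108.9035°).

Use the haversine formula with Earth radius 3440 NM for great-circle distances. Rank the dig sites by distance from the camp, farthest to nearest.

E, D, B, C, A

Distance from the camp at (lat 31.9918°, lon 108.9092°) to each:
E (lat 31.5853°, lon 108.4395°): 34.2 NM
D (lat 32.4758°, lon 108.6038°): 32.9 NM
B (lat 31.7274°, lon 108.9035°): 15.9 NM
C (lat 32.0683°, lon 108.7494°): 9.3 NM
A (lat 32.0190°, lon 108.7428°): 8.6 NM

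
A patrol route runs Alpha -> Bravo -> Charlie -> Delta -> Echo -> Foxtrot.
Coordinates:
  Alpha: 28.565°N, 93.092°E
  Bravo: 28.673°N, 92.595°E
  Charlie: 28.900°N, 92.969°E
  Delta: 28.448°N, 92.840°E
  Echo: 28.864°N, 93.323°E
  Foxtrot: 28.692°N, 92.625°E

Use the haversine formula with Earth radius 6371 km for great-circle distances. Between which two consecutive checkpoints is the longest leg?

Echo–Foxtrot

Leg distances:
Alpha→Bravo: 50.0 km
Bravo→Charlie: 44.3 km
Charlie→Delta: 51.8 km
Delta→Echo: 66.0 km
Echo→Foxtrot: 70.7 km
The longest leg is Echo–Foxtrot at 70.7 km.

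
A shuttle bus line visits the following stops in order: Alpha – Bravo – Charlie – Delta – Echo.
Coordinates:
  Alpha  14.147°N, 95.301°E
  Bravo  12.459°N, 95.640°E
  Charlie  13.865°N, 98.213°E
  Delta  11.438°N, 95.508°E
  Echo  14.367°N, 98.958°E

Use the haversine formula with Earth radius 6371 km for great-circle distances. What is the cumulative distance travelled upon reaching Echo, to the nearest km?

Leg distances:
Alpha→Bravo: 191.2 km  (cumulative 191.2 km)
Bravo→Charlie: 319.5 km  (cumulative 510.7 km)
Charlie→Delta: 398.7 km  (cumulative 909.4 km)
Delta→Echo: 495.8 km  (cumulative 1405.2 km)
Cumulative distance at Echo ≈ 1405 km.

1405 km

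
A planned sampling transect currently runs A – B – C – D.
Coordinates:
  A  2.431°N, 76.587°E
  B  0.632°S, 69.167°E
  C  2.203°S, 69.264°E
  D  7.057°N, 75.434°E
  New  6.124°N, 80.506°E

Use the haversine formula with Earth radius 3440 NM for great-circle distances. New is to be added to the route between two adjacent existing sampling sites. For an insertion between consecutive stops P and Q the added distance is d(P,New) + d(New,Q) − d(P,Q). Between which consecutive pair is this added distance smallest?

Added distance for inserting New between each consecutive pair:
A–B: 632.4 NM
B–C: 1536.1 NM
C–D: 479.1 NM
Smallest added distance is 479.1 NM, inserting between C and D.

between C and D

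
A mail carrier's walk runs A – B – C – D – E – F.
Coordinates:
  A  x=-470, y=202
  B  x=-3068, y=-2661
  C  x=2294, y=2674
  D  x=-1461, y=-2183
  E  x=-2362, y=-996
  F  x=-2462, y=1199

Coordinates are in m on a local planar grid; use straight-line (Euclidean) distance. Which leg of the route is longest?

Leg distances:
A→B: 3866.1 m
B→C: 7563.9 m
C→D: 6139.3 m
D→E: 1490.2 m
E→F: 2197.3 m
The longest leg is B–C at 7563.9 m.

B–C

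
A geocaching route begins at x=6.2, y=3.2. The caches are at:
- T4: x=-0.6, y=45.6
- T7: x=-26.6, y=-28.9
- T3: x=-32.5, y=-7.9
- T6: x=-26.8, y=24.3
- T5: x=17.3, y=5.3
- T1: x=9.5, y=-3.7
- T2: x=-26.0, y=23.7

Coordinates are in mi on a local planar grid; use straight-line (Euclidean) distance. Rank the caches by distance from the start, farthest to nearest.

Distances from the start:
T7 x=-26.6, y=-28.9: 45.9 mi
T4 x=-0.6, y=45.6: 42.9 mi
T3 x=-32.5, y=-7.9: 40.3 mi
T6 x=-26.8, y=24.3: 39.2 mi
T2 x=-26.0, y=23.7: 38.2 mi
T5 x=17.3, y=5.3: 11.3 mi
T1 x=9.5, y=-3.7: 7.6 mi

T7, T4, T3, T6, T2, T5, T1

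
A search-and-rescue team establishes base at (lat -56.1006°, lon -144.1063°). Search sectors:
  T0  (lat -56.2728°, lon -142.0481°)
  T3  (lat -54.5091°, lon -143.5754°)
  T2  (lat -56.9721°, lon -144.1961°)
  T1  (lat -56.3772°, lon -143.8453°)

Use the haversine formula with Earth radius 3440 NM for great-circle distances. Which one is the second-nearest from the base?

T2

Distance to each, sorted:
T1: 18.8 NM
T2: 52.4 NM
T0: 69.5 NM
T3: 97.3 NM
The second-nearest is T2 at 52.4 NM.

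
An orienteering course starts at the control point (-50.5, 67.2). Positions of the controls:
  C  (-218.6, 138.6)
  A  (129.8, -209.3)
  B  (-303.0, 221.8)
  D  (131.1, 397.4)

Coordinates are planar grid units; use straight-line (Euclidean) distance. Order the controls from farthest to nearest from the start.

D, A, B, C

Computing each straight-line distance from (-50.5, 67.2):
D (131.1, 397.4): 376.8
A (129.8, -209.3): 330.1
B (-303.0, 221.8): 296.1
C (-218.6, 138.6): 182.6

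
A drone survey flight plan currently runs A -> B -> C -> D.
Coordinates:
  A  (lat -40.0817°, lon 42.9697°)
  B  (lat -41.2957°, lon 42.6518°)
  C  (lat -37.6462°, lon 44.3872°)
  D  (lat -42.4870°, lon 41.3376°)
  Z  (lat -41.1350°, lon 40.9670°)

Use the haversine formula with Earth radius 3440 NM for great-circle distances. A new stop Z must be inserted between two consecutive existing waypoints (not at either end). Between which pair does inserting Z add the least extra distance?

Added distance for inserting Z between each consecutive pair:
A–B: 113.4 NM
B–C: 106.1 NM
C–D: 23.0 NM
Smallest added distance is 23.0 NM, inserting between C and D.

between C and D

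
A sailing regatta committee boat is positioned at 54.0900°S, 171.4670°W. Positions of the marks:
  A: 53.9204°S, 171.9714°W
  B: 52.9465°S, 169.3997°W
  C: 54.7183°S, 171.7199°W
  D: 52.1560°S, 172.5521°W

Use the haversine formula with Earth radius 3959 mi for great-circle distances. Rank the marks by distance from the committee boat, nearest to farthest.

Distance from the committee boat at 54.0900°S, 171.4670°W to each:
A 53.9204°S, 171.9714°W: 23.6 mi
C 54.7183°S, 171.7199°W: 44.6 mi
B 52.9465°S, 169.3997°W: 116.0 mi
D 52.1560°S, 172.5521°W: 141.0 mi

A, C, B, D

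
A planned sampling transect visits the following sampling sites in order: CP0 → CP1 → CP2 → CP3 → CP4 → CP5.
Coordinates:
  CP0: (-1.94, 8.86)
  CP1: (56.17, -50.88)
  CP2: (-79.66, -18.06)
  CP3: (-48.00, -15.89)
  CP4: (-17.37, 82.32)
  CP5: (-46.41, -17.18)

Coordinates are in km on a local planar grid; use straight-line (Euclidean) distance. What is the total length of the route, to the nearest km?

461 km

Leg distances:
CP0→CP1: 83.3 km  (cumulative 83.3 km)
CP1→CP2: 139.7 km  (cumulative 223.1 km)
CP2→CP3: 31.7 km  (cumulative 254.8 km)
CP3→CP4: 102.9 km  (cumulative 357.7 km)
CP4→CP5: 103.7 km  (cumulative 461.3 km)
Total route length ≈ 461 km.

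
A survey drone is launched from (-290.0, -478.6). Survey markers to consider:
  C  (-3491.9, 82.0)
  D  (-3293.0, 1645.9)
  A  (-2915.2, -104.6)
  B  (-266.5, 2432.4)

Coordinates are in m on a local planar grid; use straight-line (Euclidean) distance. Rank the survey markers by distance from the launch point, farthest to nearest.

D, C, B, A

Distances from the launch point:
D (-3293.0, 1645.9): 3678.5 m
C (-3491.9, 82.0): 3250.6 m
B (-266.5, 2432.4): 2911.1 m
A (-2915.2, -104.6): 2651.7 m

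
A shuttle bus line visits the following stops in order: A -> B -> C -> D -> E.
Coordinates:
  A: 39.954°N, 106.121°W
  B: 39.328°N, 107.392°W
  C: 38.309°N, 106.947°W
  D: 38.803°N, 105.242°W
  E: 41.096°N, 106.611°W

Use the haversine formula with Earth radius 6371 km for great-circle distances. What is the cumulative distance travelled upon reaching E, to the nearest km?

687 km

Leg distances:
A→B: 129.2 km  (cumulative 129.2 km)
B→C: 119.7 km  (cumulative 248.9 km)
C→D: 158.1 km  (cumulative 407.0 km)
D→E: 280.4 km  (cumulative 687.4 km)
Cumulative distance at E ≈ 687 km.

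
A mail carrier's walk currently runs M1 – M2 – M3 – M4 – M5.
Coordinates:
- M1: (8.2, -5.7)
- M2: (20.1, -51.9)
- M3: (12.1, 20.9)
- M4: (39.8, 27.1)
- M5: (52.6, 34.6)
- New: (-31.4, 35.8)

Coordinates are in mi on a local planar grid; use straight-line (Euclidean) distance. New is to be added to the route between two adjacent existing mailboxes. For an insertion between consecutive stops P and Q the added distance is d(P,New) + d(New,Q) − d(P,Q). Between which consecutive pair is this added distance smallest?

Added distance for inserting New between each consecutive pair:
M1–M2: 111.4 mi
M2–M3: 74.4 mi
M3–M4: 89.3 mi
M4–M5: 140.9 mi
Smallest added distance is 74.4 mi, inserting between M2 and M3.

between M2 and M3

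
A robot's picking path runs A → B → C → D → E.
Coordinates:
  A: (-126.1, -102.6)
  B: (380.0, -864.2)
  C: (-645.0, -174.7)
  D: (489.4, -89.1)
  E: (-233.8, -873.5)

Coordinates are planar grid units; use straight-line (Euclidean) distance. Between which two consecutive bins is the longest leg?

Leg distances:
A→B: 914.4
B→C: 1235.3
C→D: 1137.6
D→E: 1066.9
The longest leg is B–C at 1235.3.

B–C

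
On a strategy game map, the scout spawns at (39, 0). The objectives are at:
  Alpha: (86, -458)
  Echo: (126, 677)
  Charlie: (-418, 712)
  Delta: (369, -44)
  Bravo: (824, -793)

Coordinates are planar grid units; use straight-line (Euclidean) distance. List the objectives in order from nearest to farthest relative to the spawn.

Delta, Alpha, Echo, Charlie, Bravo

Distance from the spawn at (39, 0) to each:
Delta (369, -44): 332.9
Alpha (86, -458): 460.4
Echo (126, 677): 682.6
Charlie (-418, 712): 846.0
Bravo (824, -793): 1115.8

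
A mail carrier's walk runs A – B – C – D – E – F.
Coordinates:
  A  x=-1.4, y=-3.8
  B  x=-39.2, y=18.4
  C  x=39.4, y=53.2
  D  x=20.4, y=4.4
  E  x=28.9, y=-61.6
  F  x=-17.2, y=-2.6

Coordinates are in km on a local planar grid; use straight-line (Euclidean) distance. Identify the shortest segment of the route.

Leg distances:
A→B: 43.8 km
B→C: 86.0 km
C→D: 52.4 km
D→E: 66.5 km
E→F: 74.9 km
The shortest leg is A–B at 43.8 km.

A–B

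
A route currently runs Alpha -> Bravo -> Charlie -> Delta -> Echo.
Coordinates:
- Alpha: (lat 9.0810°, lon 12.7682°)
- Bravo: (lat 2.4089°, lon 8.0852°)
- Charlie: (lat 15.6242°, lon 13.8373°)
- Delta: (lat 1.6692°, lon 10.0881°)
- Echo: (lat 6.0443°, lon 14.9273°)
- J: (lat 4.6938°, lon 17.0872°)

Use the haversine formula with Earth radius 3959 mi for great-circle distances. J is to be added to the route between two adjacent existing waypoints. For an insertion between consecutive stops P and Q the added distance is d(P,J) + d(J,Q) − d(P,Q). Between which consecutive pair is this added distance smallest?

between Delta and Echo

Added distance for inserting J between each consecutive pair:
Alpha–Bravo: 502.2 mi
Bravo–Charlie: 433.8 mi
Charlie–Delta: 315.4 mi
Delta–Echo: 251.4 mi
Smallest added distance is 251.4 mi, inserting between Delta and Echo.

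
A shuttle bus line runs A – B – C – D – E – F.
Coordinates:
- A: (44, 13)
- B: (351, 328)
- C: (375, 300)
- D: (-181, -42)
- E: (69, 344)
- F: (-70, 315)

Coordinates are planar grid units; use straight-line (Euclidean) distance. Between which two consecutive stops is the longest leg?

Leg distances:
A→B: 439.9
B→C: 36.9
C→D: 652.8
D→E: 459.9
E→F: 142.0
The longest leg is C–D at 652.8.

C–D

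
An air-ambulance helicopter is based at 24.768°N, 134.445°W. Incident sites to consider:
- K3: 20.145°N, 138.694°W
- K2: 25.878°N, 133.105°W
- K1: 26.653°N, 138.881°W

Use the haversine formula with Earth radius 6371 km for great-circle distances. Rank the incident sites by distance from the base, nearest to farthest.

Distances from the base:
K2 25.878°N, 133.105°W: 182.7 km
K1 26.653°N, 138.881°W: 491.3 km
K3 20.145°N, 138.694°W: 674.3 km

K2, K1, K3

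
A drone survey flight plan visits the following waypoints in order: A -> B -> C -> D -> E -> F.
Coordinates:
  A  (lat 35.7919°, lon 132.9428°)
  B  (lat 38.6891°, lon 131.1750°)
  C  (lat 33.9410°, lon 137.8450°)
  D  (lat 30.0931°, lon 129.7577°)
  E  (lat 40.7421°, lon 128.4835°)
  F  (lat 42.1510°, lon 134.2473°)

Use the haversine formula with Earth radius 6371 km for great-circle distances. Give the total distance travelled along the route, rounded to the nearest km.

3724 km

Leg distances:
A→B: 358.1 km  (cumulative 358.1 km)
B→C: 797.0 km  (cumulative 1155.1 km)
C→D: 873.9 km  (cumulative 2029.0 km)
D→E: 1189.7 km  (cumulative 3218.7 km)
E→F: 505.2 km  (cumulative 3723.9 km)
Total route length ≈ 3724 km.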